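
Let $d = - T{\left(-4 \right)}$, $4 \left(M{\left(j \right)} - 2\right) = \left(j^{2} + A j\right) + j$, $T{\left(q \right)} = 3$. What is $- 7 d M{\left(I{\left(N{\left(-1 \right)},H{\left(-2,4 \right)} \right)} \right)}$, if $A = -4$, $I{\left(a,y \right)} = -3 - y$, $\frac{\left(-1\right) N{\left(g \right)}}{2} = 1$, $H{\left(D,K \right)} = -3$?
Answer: $42$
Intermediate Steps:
$N{\left(g \right)} = -2$ ($N{\left(g \right)} = \left(-2\right) 1 = -2$)
$M{\left(j \right)} = 2 - \frac{3 j}{4} + \frac{j^{2}}{4}$ ($M{\left(j \right)} = 2 + \frac{\left(j^{2} - 4 j\right) + j}{4} = 2 + \frac{j^{2} - 3 j}{4} = 2 + \left(- \frac{3 j}{4} + \frac{j^{2}}{4}\right) = 2 - \frac{3 j}{4} + \frac{j^{2}}{4}$)
$d = -3$ ($d = \left(-1\right) 3 = -3$)
$- 7 d M{\left(I{\left(N{\left(-1 \right)},H{\left(-2,4 \right)} \right)} \right)} = \left(-7\right) \left(-3\right) \left(2 - \frac{3 \left(-3 - -3\right)}{4} + \frac{\left(-3 - -3\right)^{2}}{4}\right) = 21 \left(2 - \frac{3 \left(-3 + 3\right)}{4} + \frac{\left(-3 + 3\right)^{2}}{4}\right) = 21 \left(2 - 0 + \frac{0^{2}}{4}\right) = 21 \left(2 + 0 + \frac{1}{4} \cdot 0\right) = 21 \left(2 + 0 + 0\right) = 21 \cdot 2 = 42$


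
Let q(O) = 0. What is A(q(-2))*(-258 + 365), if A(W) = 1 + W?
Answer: 107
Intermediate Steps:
A(q(-2))*(-258 + 365) = (1 + 0)*(-258 + 365) = 1*107 = 107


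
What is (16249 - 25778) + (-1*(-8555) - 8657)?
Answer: -9631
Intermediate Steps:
(16249 - 25778) + (-1*(-8555) - 8657) = -9529 + (8555 - 8657) = -9529 - 102 = -9631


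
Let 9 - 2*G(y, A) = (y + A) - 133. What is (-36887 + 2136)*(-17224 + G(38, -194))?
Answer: 593373325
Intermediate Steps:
G(y, A) = 71 - A/2 - y/2 (G(y, A) = 9/2 - ((y + A) - 133)/2 = 9/2 - ((A + y) - 133)/2 = 9/2 - (-133 + A + y)/2 = 9/2 + (133/2 - A/2 - y/2) = 71 - A/2 - y/2)
(-36887 + 2136)*(-17224 + G(38, -194)) = (-36887 + 2136)*(-17224 + (71 - 1/2*(-194) - 1/2*38)) = -34751*(-17224 + (71 + 97 - 19)) = -34751*(-17224 + 149) = -34751*(-17075) = 593373325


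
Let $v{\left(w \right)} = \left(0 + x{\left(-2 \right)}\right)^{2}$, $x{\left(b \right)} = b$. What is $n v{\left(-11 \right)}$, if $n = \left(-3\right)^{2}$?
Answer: $36$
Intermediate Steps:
$v{\left(w \right)} = 4$ ($v{\left(w \right)} = \left(0 - 2\right)^{2} = \left(-2\right)^{2} = 4$)
$n = 9$
$n v{\left(-11 \right)} = 9 \cdot 4 = 36$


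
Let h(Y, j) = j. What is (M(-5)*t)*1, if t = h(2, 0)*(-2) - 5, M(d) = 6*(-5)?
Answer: 150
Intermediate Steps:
M(d) = -30
t = -5 (t = 0*(-2) - 5 = 0 - 5 = -5)
(M(-5)*t)*1 = -30*(-5)*1 = 150*1 = 150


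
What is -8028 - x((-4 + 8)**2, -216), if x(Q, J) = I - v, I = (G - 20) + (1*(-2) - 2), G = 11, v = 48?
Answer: -7967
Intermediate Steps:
I = -13 (I = (11 - 20) + (1*(-2) - 2) = -9 + (-2 - 2) = -9 - 4 = -13)
x(Q, J) = -61 (x(Q, J) = -13 - 1*48 = -13 - 48 = -61)
-8028 - x((-4 + 8)**2, -216) = -8028 - 1*(-61) = -8028 + 61 = -7967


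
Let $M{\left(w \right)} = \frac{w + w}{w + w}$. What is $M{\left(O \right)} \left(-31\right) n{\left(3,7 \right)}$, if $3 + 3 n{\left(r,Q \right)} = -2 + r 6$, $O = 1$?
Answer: $- \frac{403}{3} \approx -134.33$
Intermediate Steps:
$M{\left(w \right)} = 1$ ($M{\left(w \right)} = \frac{2 w}{2 w} = 2 w \frac{1}{2 w} = 1$)
$n{\left(r,Q \right)} = - \frac{5}{3} + 2 r$ ($n{\left(r,Q \right)} = -1 + \frac{-2 + r 6}{3} = -1 + \frac{-2 + 6 r}{3} = -1 + \left(- \frac{2}{3} + 2 r\right) = - \frac{5}{3} + 2 r$)
$M{\left(O \right)} \left(-31\right) n{\left(3,7 \right)} = 1 \left(-31\right) \left(- \frac{5}{3} + 2 \cdot 3\right) = - 31 \left(- \frac{5}{3} + 6\right) = \left(-31\right) \frac{13}{3} = - \frac{403}{3}$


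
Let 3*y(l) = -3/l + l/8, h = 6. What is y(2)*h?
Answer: -5/2 ≈ -2.5000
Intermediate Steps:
y(l) = -1/l + l/24 (y(l) = (-3/l + l/8)/3 = -1/l + l/24)
y(2)*h = (-1/2 + (1/24)*2)*6 = (-1*½ + 1/12)*6 = (-½ + 1/12)*6 = -5/12*6 = -5/2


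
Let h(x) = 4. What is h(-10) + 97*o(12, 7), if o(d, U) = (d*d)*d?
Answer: 167620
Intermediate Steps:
o(d, U) = d³ (o(d, U) = d²*d = d³)
h(-10) + 97*o(12, 7) = 4 + 97*12³ = 4 + 97*1728 = 4 + 167616 = 167620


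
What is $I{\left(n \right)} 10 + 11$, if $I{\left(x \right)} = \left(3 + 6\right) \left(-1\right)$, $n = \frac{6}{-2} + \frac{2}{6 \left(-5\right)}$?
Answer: $-79$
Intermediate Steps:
$n = - \frac{46}{15}$ ($n = 6 \left(- \frac{1}{2}\right) + \frac{2}{-30} = -3 + 2 \left(- \frac{1}{30}\right) = -3 - \frac{1}{15} = - \frac{46}{15} \approx -3.0667$)
$I{\left(x \right)} = -9$ ($I{\left(x \right)} = 9 \left(-1\right) = -9$)
$I{\left(n \right)} 10 + 11 = \left(-9\right) 10 + 11 = -90 + 11 = -79$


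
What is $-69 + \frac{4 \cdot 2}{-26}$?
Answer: $- \frac{901}{13} \approx -69.308$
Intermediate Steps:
$-69 + \frac{4 \cdot 2}{-26} = -69 + 8 \left(- \frac{1}{26}\right) = -69 - \frac{4}{13} = - \frac{901}{13}$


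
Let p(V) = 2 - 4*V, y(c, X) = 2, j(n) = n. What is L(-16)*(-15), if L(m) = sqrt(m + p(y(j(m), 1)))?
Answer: -15*I*sqrt(22) ≈ -70.356*I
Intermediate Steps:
L(m) = sqrt(-6 + m) (L(m) = sqrt(m + (2 - 4*2)) = sqrt(m + (2 - 8)) = sqrt(m - 6) = sqrt(-6 + m))
L(-16)*(-15) = sqrt(-6 - 16)*(-15) = sqrt(-22)*(-15) = (I*sqrt(22))*(-15) = -15*I*sqrt(22)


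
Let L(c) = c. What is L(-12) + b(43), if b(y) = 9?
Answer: -3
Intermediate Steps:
L(-12) + b(43) = -12 + 9 = -3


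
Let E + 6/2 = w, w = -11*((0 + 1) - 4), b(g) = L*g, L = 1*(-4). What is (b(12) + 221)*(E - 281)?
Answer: -43423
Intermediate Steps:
L = -4
b(g) = -4*g
w = 33 (w = -11*(1 - 4) = -11*(-3) = 33)
E = 30 (E = -3 + 33 = 30)
(b(12) + 221)*(E - 281) = (-4*12 + 221)*(30 - 281) = (-48 + 221)*(-251) = 173*(-251) = -43423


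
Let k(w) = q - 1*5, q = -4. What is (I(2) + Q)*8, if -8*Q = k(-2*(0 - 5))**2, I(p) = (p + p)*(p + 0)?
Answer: -17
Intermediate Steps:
k(w) = -9 (k(w) = -4 - 1*5 = -4 - 5 = -9)
I(p) = 2*p**2 (I(p) = (2*p)*p = 2*p**2)
Q = -81/8 (Q = -1/8*(-9)**2 = -1/8*81 = -81/8 ≈ -10.125)
(I(2) + Q)*8 = (2*2**2 - 81/8)*8 = (2*4 - 81/8)*8 = (8 - 81/8)*8 = -17/8*8 = -17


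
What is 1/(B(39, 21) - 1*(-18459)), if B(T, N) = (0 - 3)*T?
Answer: 1/18342 ≈ 5.4520e-5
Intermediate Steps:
B(T, N) = -3*T
1/(B(39, 21) - 1*(-18459)) = 1/(-3*39 - 1*(-18459)) = 1/(-117 + 18459) = 1/18342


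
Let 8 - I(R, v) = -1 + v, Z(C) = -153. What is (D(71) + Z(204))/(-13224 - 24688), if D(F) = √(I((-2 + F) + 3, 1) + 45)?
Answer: 153/37912 - √53/37912 ≈ 0.0038436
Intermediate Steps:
I(R, v) = 9 - v (I(R, v) = 8 - (-1 + v) = 8 + (1 - v) = 9 - v)
D(F) = √53 (D(F) = √((9 - 1*1) + 45) = √((9 - 1) + 45) = √(8 + 45) = √53)
(D(71) + Z(204))/(-13224 - 24688) = (√53 - 153)/(-13224 - 24688) = (-153 + √53)/(-37912) = (-153 + √53)*(-1/37912) = 153/37912 - √53/37912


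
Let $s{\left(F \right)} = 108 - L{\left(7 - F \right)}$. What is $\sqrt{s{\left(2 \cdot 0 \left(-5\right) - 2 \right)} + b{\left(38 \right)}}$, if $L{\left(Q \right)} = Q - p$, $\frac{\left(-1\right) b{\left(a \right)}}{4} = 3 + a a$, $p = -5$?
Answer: $i \sqrt{5694} \approx 75.459 i$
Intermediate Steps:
$b{\left(a \right)} = -12 - 4 a^{2}$ ($b{\left(a \right)} = - 4 \left(3 + a a\right) = - 4 \left(3 + a^{2}\right) = -12 - 4 a^{2}$)
$L{\left(Q \right)} = 5 + Q$ ($L{\left(Q \right)} = Q - -5 = Q + 5 = 5 + Q$)
$s{\left(F \right)} = 96 + F$ ($s{\left(F \right)} = 108 - \left(5 - \left(-7 + F\right)\right) = 108 - \left(12 - F\right) = 108 + \left(-12 + F\right) = 96 + F$)
$\sqrt{s{\left(2 \cdot 0 \left(-5\right) - 2 \right)} + b{\left(38 \right)}} = \sqrt{\left(96 - \left(2 - 2 \cdot 0 \left(-5\right)\right)\right) - \left(12 + 4 \cdot 38^{2}\right)} = \sqrt{\left(96 + \left(0 \left(-5\right) - 2\right)\right) - 5788} = \sqrt{\left(96 + \left(0 - 2\right)\right) - 5788} = \sqrt{\left(96 - 2\right) - 5788} = \sqrt{94 - 5788} = \sqrt{-5694} = i \sqrt{5694}$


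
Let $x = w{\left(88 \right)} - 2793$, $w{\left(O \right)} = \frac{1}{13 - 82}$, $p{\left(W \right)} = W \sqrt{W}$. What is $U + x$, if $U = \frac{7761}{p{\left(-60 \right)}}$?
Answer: $- \frac{192718}{69} + \frac{2587 i \sqrt{15}}{600} \approx -2793.0 + 16.699 i$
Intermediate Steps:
$p{\left(W \right)} = W^{\frac{3}{2}}$
$w{\left(O \right)} = - \frac{1}{69}$ ($w{\left(O \right)} = \frac{1}{-69} = - \frac{1}{69}$)
$x = - \frac{192718}{69}$ ($x = - \frac{1}{69} - 2793 = - \frac{192718}{69} \approx -2793.0$)
$U = \frac{2587 i \sqrt{15}}{600}$ ($U = \frac{7761}{\left(-60\right)^{\frac{3}{2}}} = \frac{7761}{\left(-120\right) i \sqrt{15}} = 7761 \frac{i \sqrt{15}}{1800} = \frac{2587 i \sqrt{15}}{600} \approx 16.699 i$)
$U + x = \frac{2587 i \sqrt{15}}{600} - \frac{192718}{69} = - \frac{192718}{69} + \frac{2587 i \sqrt{15}}{600}$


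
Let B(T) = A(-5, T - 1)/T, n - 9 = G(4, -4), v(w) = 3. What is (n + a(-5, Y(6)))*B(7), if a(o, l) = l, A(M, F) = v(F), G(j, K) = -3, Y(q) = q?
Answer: 36/7 ≈ 5.1429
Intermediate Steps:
A(M, F) = 3
n = 6 (n = 9 - 3 = 6)
B(T) = 3/T
(n + a(-5, Y(6)))*B(7) = (6 + 6)*(3/7) = 12*(3*(⅐)) = 12*(3/7) = 36/7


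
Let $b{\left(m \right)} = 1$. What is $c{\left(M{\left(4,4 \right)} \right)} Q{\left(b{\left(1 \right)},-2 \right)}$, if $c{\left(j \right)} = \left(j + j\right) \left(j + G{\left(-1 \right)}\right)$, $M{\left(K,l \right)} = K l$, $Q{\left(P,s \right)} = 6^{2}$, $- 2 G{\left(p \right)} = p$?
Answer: $19008$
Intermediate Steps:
$G{\left(p \right)} = - \frac{p}{2}$
$Q{\left(P,s \right)} = 36$
$c{\left(j \right)} = 2 j \left(\frac{1}{2} + j\right)$ ($c{\left(j \right)} = \left(j + j\right) \left(j - - \frac{1}{2}\right) = 2 j \left(j + \frac{1}{2}\right) = 2 j \left(\frac{1}{2} + j\right)$)
$c{\left(M{\left(4,4 \right)} \right)} Q{\left(b{\left(1 \right)},-2 \right)} = 4 \cdot 4 \left(1 + 2 \cdot 4 \cdot 4\right) 36 = 16 \left(1 + 2 \cdot 16\right) 36 = 16 \left(1 + 32\right) 36 = 16 \cdot 33 \cdot 36 = 528 \cdot 36 = 19008$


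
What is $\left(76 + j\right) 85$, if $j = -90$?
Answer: $-1190$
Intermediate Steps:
$\left(76 + j\right) 85 = \left(76 - 90\right) 85 = \left(-14\right) 85 = -1190$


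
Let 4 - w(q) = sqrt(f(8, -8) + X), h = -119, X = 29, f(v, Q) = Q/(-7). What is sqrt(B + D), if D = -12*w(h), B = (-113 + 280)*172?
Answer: 2*sqrt(351281 + 21*sqrt(1477))/7 ≈ 169.53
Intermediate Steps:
f(v, Q) = -Q/7 (f(v, Q) = Q*(-1/7) = -Q/7)
B = 28724 (B = 167*172 = 28724)
w(q) = 4 - sqrt(1477)/7 (w(q) = 4 - sqrt(-1/7*(-8) + 29) = 4 - sqrt(8/7 + 29) = 4 - sqrt(211/7) = 4 - sqrt(1477)/7)
D = -48 + 12*sqrt(1477)/7 (D = -12*(4 - sqrt(1477)/7) = -48 + 12*sqrt(1477)/7 ≈ 17.883)
sqrt(B + D) = sqrt(28724 + (-48 + 12*sqrt(1477)/7)) = sqrt(28676 + 12*sqrt(1477)/7)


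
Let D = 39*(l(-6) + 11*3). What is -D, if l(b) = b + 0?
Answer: -1053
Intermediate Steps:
l(b) = b
D = 1053 (D = 39*(-6 + 11*3) = 39*(-6 + 33) = 39*27 = 1053)
-D = -1*1053 = -1053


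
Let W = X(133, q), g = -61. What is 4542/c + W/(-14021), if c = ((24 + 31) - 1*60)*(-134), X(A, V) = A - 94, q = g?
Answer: 31828626/4697035 ≈ 6.7763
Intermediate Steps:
q = -61
X(A, V) = -94 + A
W = 39 (W = -94 + 133 = 39)
c = 670 (c = (55 - 60)*(-134) = -5*(-134) = 670)
4542/c + W/(-14021) = 4542/670 + 39/(-14021) = 4542*(1/670) + 39*(-1/14021) = 2271/335 - 39/14021 = 31828626/4697035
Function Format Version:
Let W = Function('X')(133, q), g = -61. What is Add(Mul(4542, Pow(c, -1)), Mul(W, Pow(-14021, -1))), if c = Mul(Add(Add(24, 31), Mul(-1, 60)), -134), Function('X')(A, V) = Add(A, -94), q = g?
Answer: Rational(31828626, 4697035) ≈ 6.7763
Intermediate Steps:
q = -61
Function('X')(A, V) = Add(-94, A)
W = 39 (W = Add(-94, 133) = 39)
c = 670 (c = Mul(Add(55, -60), -134) = Mul(-5, -134) = 670)
Add(Mul(4542, Pow(c, -1)), Mul(W, Pow(-14021, -1))) = Add(Mul(4542, Pow(670, -1)), Mul(39, Pow(-14021, -1))) = Add(Mul(4542, Rational(1, 670)), Mul(39, Rational(-1, 14021))) = Add(Rational(2271, 335), Rational(-39, 14021)) = Rational(31828626, 4697035)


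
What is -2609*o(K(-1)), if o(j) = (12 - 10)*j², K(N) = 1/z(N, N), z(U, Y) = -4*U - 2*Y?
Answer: -2609/18 ≈ -144.94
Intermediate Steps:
K(N) = -1/(6*N) (K(N) = 1/(-4*N - 2*N) = 1/(-6*N) = -1/(6*N))
o(j) = 2*j²
-2609*o(K(-1)) = -5218*(-⅙/(-1))² = -5218*(-⅙*(-1))² = -5218*(⅙)² = -5218/36 = -2609*1/18 = -2609/18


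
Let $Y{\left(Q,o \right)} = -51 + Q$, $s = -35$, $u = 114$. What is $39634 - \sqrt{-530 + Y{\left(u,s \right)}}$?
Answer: $39634 - i \sqrt{467} \approx 39634.0 - 21.61 i$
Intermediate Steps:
$39634 - \sqrt{-530 + Y{\left(u,s \right)}} = 39634 - \sqrt{-530 + \left(-51 + 114\right)} = 39634 - \sqrt{-530 + 63} = 39634 - \sqrt{-467} = 39634 - i \sqrt{467}$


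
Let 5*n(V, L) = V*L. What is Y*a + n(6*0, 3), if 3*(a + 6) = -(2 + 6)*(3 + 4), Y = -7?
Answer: 518/3 ≈ 172.67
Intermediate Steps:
a = -74/3 (a = -6 + (-(2 + 6)*(3 + 4))/3 = -6 + (-8*7)/3 = -6 + (-1*56)/3 = -6 + (⅓)*(-56) = -6 - 56/3 = -74/3 ≈ -24.667)
n(V, L) = L*V/5 (n(V, L) = (V*L)/5 = (L*V)/5 = L*V/5)
Y*a + n(6*0, 3) = -7*(-74/3) + (⅕)*3*(6*0) = 518/3 + (⅕)*3*0 = 518/3 + 0 = 518/3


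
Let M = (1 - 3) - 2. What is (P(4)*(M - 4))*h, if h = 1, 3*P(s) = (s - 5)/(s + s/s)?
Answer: 8/15 ≈ 0.53333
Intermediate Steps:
M = -4 (M = -2 - 2 = -4)
P(s) = (-5 + s)/(3*(1 + s)) (P(s) = ((s - 5)/(s + s/s))/3 = ((-5 + s)/(s + 1))/3 = ((-5 + s)/(1 + s))/3 = (-5 + s)/(3*(1 + s)))
(P(4)*(M - 4))*h = (((-5 + 4)/(3*(1 + 4)))*(-4 - 4))*1 = (((1/3)*(-1)/5)*(-8))*1 = (((1/3)*(1/5)*(-1))*(-8))*1 = -1/15*(-8)*1 = (8/15)*1 = 8/15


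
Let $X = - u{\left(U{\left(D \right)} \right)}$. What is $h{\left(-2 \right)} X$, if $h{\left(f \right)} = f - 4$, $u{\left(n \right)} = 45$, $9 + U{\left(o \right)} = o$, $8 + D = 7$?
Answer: $270$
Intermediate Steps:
$D = -1$ ($D = -8 + 7 = -1$)
$U{\left(o \right)} = -9 + o$
$h{\left(f \right)} = -4 + f$ ($h{\left(f \right)} = f - 4 = -4 + f$)
$X = -45$ ($X = \left(-1\right) 45 = -45$)
$h{\left(-2 \right)} X = \left(-4 - 2\right) \left(-45\right) = \left(-6\right) \left(-45\right) = 270$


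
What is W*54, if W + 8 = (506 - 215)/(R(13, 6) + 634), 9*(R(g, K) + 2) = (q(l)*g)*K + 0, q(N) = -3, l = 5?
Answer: -41013/101 ≈ -406.07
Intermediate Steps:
R(g, K) = -2 - K*g/3 (R(g, K) = -2 + ((-3*g)*K + 0)/9 = -2 + (-3*K*g + 0)/9 = -2 + (-3*K*g)/9 = -2 - K*g/3)
W = -1519/202 (W = -8 + (506 - 215)/((-2 - 1/3*6*13) + 634) = -8 + 291/((-2 - 26) + 634) = -8 + 291/(-28 + 634) = -8 + 291/606 = -8 + 291*(1/606) = -8 + 97/202 = -1519/202 ≈ -7.5198)
W*54 = -1519/202*54 = -41013/101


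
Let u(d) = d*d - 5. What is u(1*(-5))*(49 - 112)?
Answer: -1260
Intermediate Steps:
u(d) = -5 + d² (u(d) = d² - 5 = -5 + d²)
u(1*(-5))*(49 - 112) = (-5 + (1*(-5))²)*(49 - 112) = (-5 + (-5)²)*(-63) = (-5 + 25)*(-63) = 20*(-63) = -1260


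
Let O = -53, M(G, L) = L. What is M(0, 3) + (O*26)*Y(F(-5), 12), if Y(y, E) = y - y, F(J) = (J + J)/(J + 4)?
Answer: 3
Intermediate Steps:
F(J) = 2*J/(4 + J) (F(J) = (2*J)/(4 + J) = 2*J/(4 + J))
Y(y, E) = 0
M(0, 3) + (O*26)*Y(F(-5), 12) = 3 - 53*26*0 = 3 - 1378*0 = 3 + 0 = 3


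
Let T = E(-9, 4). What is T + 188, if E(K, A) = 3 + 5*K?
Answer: 146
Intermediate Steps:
T = -42 (T = 3 + 5*(-9) = 3 - 45 = -42)
T + 188 = -42 + 188 = 146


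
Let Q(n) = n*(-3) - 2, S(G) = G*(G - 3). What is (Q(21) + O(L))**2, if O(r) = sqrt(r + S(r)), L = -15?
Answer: (65 - sqrt(255))**2 ≈ 2404.1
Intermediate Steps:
S(G) = G*(-3 + G)
O(r) = sqrt(r + r*(-3 + r))
Q(n) = -2 - 3*n (Q(n) = -3*n - 2 = -2 - 3*n)
(Q(21) + O(L))**2 = ((-2 - 3*21) + sqrt(-15*(-2 - 15)))**2 = ((-2 - 63) + sqrt(-15*(-17)))**2 = (-65 + sqrt(255))**2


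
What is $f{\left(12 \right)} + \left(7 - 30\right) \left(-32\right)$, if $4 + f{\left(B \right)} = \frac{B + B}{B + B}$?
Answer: $733$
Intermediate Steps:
$f{\left(B \right)} = -3$ ($f{\left(B \right)} = -4 + \frac{B + B}{B + B} = -4 + \frac{2 B}{2 B} = -4 + 2 B \frac{1}{2 B} = -4 + 1 = -3$)
$f{\left(12 \right)} + \left(7 - 30\right) \left(-32\right) = -3 + \left(7 - 30\right) \left(-32\right) = -3 - -736 = -3 + 736 = 733$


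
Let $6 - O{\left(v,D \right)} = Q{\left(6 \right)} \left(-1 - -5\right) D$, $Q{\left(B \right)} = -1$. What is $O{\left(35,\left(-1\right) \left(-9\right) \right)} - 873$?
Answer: $-831$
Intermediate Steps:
$O{\left(v,D \right)} = 6 + 4 D$ ($O{\left(v,D \right)} = 6 - - (-1 - -5) D = 6 - - (-1 + 5) D = 6 - \left(-1\right) 4 D = 6 - - 4 D = 6 + 4 D$)
$O{\left(35,\left(-1\right) \left(-9\right) \right)} - 873 = \left(6 + 4 \left(\left(-1\right) \left(-9\right)\right)\right) - 873 = \left(6 + 4 \cdot 9\right) - 873 = \left(6 + 36\right) - 873 = 42 - 873 = -831$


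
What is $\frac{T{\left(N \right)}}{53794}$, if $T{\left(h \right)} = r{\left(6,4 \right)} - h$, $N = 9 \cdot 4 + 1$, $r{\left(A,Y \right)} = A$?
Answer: $- \frac{31}{53794} \approx -0.00057627$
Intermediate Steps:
$N = 37$ ($N = 36 + 1 = 37$)
$T{\left(h \right)} = 6 - h$
$\frac{T{\left(N \right)}}{53794} = \frac{6 - 37}{53794} = \left(6 - 37\right) \frac{1}{53794} = \left(-31\right) \frac{1}{53794} = - \frac{31}{53794}$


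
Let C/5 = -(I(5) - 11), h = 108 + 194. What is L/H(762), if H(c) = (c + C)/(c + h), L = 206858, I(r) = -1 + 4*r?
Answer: 5792024/19 ≈ 3.0484e+5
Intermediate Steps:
h = 302
C = -40 (C = 5*(-((-1 + 4*5) - 11)) = 5*(-((-1 + 20) - 11)) = 5*(-(19 - 11)) = 5*(-1*8) = 5*(-8) = -40)
H(c) = (-40 + c)/(302 + c) (H(c) = (c - 40)/(c + 302) = (-40 + c)/(302 + c))
L/H(762) = 206858/(((-40 + 762)/(302 + 762))) = 206858/((722/1064)) = 206858/(((1/1064)*722)) = 206858/(19/28) = 206858*(28/19) = 5792024/19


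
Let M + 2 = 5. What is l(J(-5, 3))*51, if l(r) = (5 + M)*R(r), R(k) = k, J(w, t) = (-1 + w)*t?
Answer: -7344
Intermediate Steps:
J(w, t) = t*(-1 + w)
M = 3 (M = -2 + 5 = 3)
l(r) = 8*r (l(r) = (5 + 3)*r = 8*r)
l(J(-5, 3))*51 = (8*(3*(-1 - 5)))*51 = (8*(3*(-6)))*51 = (8*(-18))*51 = -144*51 = -7344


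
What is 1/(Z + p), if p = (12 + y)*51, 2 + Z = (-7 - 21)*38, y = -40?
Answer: -1/2494 ≈ -0.00040096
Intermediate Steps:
Z = -1066 (Z = -2 + (-7 - 21)*38 = -2 - 28*38 = -2 - 1064 = -1066)
p = -1428 (p = (12 - 40)*51 = -28*51 = -1428)
1/(Z + p) = 1/(-1066 - 1428) = 1/(-2494) = -1/2494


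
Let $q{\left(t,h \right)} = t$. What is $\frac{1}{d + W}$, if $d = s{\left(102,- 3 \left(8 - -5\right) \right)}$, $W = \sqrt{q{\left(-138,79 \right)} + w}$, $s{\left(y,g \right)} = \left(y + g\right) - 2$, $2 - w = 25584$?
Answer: $\frac{61}{29441} - \frac{2 i \sqrt{6430}}{29441} \approx 0.0020719 - 0.0054473 i$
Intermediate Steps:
$w = -25582$ ($w = 2 - 25584 = -25582$)
$s{\left(y,g \right)} = -2 + g + y$ ($s{\left(y,g \right)} = \left(g + y\right) - 2 = -2 + g + y$)
$W = 2 i \sqrt{6430}$ ($W = \sqrt{-138 - 25582} = \sqrt{-25720} = 2 i \sqrt{6430} \approx 160.37 i$)
$d = 61$ ($d = -2 - 3 \left(8 - -5\right) + 102 = -2 - 3 \left(8 + 5\right) + 102 = -2 - 39 + 102 = 61$)
$\frac{1}{d + W} = \frac{1}{61 + 2 i \sqrt{6430}}$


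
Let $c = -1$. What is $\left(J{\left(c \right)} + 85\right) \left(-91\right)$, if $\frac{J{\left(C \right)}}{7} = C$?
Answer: $-7098$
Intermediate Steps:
$J{\left(C \right)} = 7 C$
$\left(J{\left(c \right)} + 85\right) \left(-91\right) = \left(7 \left(-1\right) + 85\right) \left(-91\right) = \left(-7 + 85\right) \left(-91\right) = 78 \left(-91\right) = -7098$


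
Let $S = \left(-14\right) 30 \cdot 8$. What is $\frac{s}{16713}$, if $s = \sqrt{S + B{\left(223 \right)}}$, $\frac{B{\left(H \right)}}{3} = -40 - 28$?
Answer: $\frac{2 i \sqrt{11}}{1857} \approx 0.003572 i$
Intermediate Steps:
$S = -3360$ ($S = \left(-420\right) 8 = -3360$)
$B{\left(H \right)} = -204$ ($B{\left(H \right)} = 3 \left(-40 - 28\right) = 3 \left(-68\right) = -204$)
$s = 18 i \sqrt{11}$ ($s = \sqrt{-3360 - 204} = \sqrt{-3564} = 18 i \sqrt{11} \approx 59.699 i$)
$\frac{s}{16713} = \frac{18 i \sqrt{11}}{16713} = 18 i \sqrt{11} \cdot \frac{1}{16713} = \frac{2 i \sqrt{11}}{1857}$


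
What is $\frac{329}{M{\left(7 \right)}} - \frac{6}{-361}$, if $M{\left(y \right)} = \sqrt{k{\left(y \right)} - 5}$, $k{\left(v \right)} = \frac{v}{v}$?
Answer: $\frac{6}{361} - \frac{329 i}{2} \approx 0.01662 - 164.5 i$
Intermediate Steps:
$k{\left(v \right)} = 1$
$M{\left(y \right)} = 2 i$ ($M{\left(y \right)} = \sqrt{1 - 5} = \sqrt{-4} = 2 i$)
$\frac{329}{M{\left(7 \right)}} - \frac{6}{-361} = \frac{329}{2 i} - \frac{6}{-361} = 329 \left(- \frac{i}{2}\right) - - \frac{6}{361} = - \frac{329 i}{2} + \frac{6}{361} = \frac{6}{361} - \frac{329 i}{2}$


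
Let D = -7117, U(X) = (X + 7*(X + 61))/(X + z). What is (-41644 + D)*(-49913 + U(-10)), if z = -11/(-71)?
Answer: 1702432972064/699 ≈ 2.4355e+9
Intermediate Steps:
z = 11/71 (z = -11*(-1/71) = 11/71 ≈ 0.15493)
U(X) = (427 + 8*X)/(11/71 + X) (U(X) = (X + 7*(X + 61))/(X + 11/71) = (X + 7*(61 + X))/(11/71 + X) = (X + (427 + 7*X))/(11/71 + X) = (427 + 8*X)/(11/71 + X))
(-41644 + D)*(-49913 + U(-10)) = (-41644 - 7117)*(-49913 + 71*(427 + 8*(-10))/(11 + 71*(-10))) = -48761*(-49913 + 71*(427 - 80)/(11 - 710)) = -48761*(-49913 + 71*347/(-699)) = -48761*(-49913 + 71*(-1/699)*347) = -48761*(-49913 - 24637/699) = -48761*(-34913824/699) = 1702432972064/699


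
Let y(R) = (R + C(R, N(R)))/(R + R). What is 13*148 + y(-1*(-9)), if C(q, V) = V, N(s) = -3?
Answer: 5773/3 ≈ 1924.3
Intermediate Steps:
y(R) = (-3 + R)/(2*R) (y(R) = (R - 3)/(R + R) = (-3 + R)/((2*R)) = (-3 + R)*(1/(2*R)) = (-3 + R)/(2*R))
13*148 + y(-1*(-9)) = 13*148 + (-3 - 1*(-9))/(2*((-1*(-9)))) = 1924 + (½)*(-3 + 9)/9 = 1924 + (½)*(⅑)*6 = 1924 + ⅓ = 5773/3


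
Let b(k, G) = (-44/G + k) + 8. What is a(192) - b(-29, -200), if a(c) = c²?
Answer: 1844239/50 ≈ 36885.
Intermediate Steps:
b(k, G) = 8 + k - 44/G (b(k, G) = (k - 44/G) + 8 = 8 + k - 44/G)
a(192) - b(-29, -200) = 192² - (8 - 29 - 44/(-200)) = 36864 - (8 - 29 - 44*(-1/200)) = 36864 - (8 - 29 + 11/50) = 36864 - 1*(-1039/50) = 36864 + 1039/50 = 1844239/50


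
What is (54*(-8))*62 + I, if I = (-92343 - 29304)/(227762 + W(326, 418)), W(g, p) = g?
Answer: -6109230639/228088 ≈ -26785.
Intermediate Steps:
I = -121647/228088 (I = (-92343 - 29304)/(227762 + 326) = -121647/228088 ≈ -0.53333)
(54*(-8))*62 + I = (54*(-8))*62 - 121647/228088 = -432*62 - 121647/228088 = -26784 - 121647/228088 = -6109230639/228088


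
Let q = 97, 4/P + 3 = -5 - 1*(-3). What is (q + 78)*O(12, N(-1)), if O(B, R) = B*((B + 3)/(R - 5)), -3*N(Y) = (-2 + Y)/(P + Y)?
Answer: -5670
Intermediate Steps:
P = -⅘ (P = 4/(-3 + (-5 - 1*(-3))) = 4/(-3 + (-5 + 3)) = 4/(-3 - 2) = 4/(-5) = 4*(-⅕) = -⅘ ≈ -0.80000)
N(Y) = -(-2 + Y)/(3*(-⅘ + Y))
O(B, R) = B*(3 + B)/(-5 + R) (O(B, R) = B*((3 + B)/(-5 + R)) = B*(3 + B)/(-5 + R))
(q + 78)*O(12, N(-1)) = (97 + 78)*(12*(3 + 12)/(-5 + 5*(2 - 1*(-1))/(3*(-4 + 5*(-1))))) = 175*(12*15/(-5 + 5*(2 + 1)/(3*(-4 - 5)))) = 175*(12*15/(-5 + (5/3)*3/(-9))) = 175*(12*15/(-5 + (5/3)*(-⅑)*3)) = 175*(12*15/(-5 - 5/9)) = 175*(12*15/(-50/9)) = 175*(12*(-9/50)*15) = 175*(-162/5) = -5670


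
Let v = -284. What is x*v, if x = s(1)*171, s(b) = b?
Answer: -48564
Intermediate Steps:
x = 171 (x = 1*171 = 171)
x*v = 171*(-284) = -48564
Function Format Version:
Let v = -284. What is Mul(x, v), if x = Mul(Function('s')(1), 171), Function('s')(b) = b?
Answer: -48564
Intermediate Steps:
x = 171 (x = Mul(1, 171) = 171)
Mul(x, v) = Mul(171, -284) = -48564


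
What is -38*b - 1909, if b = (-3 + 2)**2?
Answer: -1947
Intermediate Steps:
b = 1 (b = (-1)**2 = 1)
-38*b - 1909 = -38*1 - 1909 = -38 - 1909 = -1947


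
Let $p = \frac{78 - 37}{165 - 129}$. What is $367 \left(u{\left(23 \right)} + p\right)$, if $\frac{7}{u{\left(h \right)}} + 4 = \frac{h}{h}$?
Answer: $- \frac{15781}{36} \approx -438.36$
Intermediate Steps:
$u{\left(h \right)} = - \frac{7}{3}$ ($u{\left(h \right)} = \frac{7}{-4 + \frac{h}{h}} = \frac{7}{-4 + 1} = \frac{7}{-3} = 7 \left(- \frac{1}{3}\right) = - \frac{7}{3}$)
$p = \frac{41}{36} \approx 1.1389$
$367 \left(u{\left(23 \right)} + p\right) = 367 \left(- \frac{7}{3} + \frac{41}{36}\right) = 367 \left(- \frac{43}{36}\right) = - \frac{15781}{36}$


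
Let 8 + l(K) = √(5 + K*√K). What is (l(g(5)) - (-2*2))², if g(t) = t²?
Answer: (4 - √130)² ≈ 54.786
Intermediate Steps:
l(K) = -8 + √(5 + K^(3/2)) (l(K) = -8 + √(5 + K*√K) = -8 + √(5 + K^(3/2)))
(l(g(5)) - (-2*2))² = ((-8 + √(5 + (5²)^(3/2))) - (-2*2))² = ((-8 + √(5 + 25^(3/2))) - (-4))² = ((-8 + √(5 + 125)) - 1*(-4))² = ((-8 + √130) + 4)² = (-4 + √130)²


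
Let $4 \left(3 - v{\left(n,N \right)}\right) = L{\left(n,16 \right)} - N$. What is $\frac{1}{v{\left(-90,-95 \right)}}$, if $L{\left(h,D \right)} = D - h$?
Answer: $- \frac{4}{189} \approx -0.021164$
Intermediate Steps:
$v{\left(n,N \right)} = -1 + \frac{N}{4} + \frac{n}{4}$ ($v{\left(n,N \right)} = 3 - \frac{\left(16 - n\right) - N}{4} = 3 - \frac{16 - N - n}{4} = 3 + \left(-4 + \frac{N}{4} + \frac{n}{4}\right) = -1 + \frac{N}{4} + \frac{n}{4}$)
$\frac{1}{v{\left(-90,-95 \right)}} = \frac{1}{-1 + \frac{1}{4} \left(-95\right) + \frac{1}{4} \left(-90\right)} = \frac{1}{-1 - \frac{95}{4} - \frac{45}{2}} = \frac{1}{- \frac{189}{4}} = - \frac{4}{189}$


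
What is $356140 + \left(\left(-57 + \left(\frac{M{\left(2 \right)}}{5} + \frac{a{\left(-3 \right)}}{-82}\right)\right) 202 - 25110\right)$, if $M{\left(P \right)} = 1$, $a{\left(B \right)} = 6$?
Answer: $\frac{65506032}{205} \approx 3.1954 \cdot 10^{5}$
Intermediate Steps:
$356140 + \left(\left(-57 + \left(\frac{M{\left(2 \right)}}{5} + \frac{a{\left(-3 \right)}}{-82}\right)\right) 202 - 25110\right) = 356140 - \left(25110 - \left(-57 + \left(1 \cdot \frac{1}{5} + \frac{6}{-82}\right)\right) 202\right) = 356140 - \left(25110 - \left(-57 + \left(1 \cdot \frac{1}{5} + 6 \left(- \frac{1}{82}\right)\right)\right) 202\right) = 356140 - \left(25110 - \left(-57 + \left(\frac{1}{5} - \frac{3}{41}\right)\right) 202\right) = 356140 - \left(25110 - \left(-57 + \frac{26}{205}\right) 202\right) = 356140 - \frac{7502668}{205} = \frac{65506032}{205}$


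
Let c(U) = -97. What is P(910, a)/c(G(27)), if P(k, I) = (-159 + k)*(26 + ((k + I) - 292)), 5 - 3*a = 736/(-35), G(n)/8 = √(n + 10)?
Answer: -51466781/10185 ≈ -5053.2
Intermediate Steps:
G(n) = 8*√(10 + n) (G(n) = 8*√(n + 10) = 8*√(10 + n))
a = 911/105 (a = 5/3 - 736/(3*(-35)) = 5/3 - 736*(-1)/(3*35) = 5/3 - ⅓*(-736/35) = 5/3 + 736/105 = 911/105 ≈ 8.6762)
P(k, I) = (-159 + k)*(-266 + I + k) (P(k, I) = (-159 + k)*(26 + ((I + k) - 292)) = (-159 + k)*(26 + (-292 + I + k)) = (-159 + k)*(-266 + I + k))
P(910, a)/c(G(27)) = (42294 + 910² - 425*910 - 159*911/105 + (911/105)*910)/(-97) = (42294 + 828100 - 386750 - 48283/35 + 23686/3)*(-1/97) = (51466781/105)*(-1/97) = -51466781/10185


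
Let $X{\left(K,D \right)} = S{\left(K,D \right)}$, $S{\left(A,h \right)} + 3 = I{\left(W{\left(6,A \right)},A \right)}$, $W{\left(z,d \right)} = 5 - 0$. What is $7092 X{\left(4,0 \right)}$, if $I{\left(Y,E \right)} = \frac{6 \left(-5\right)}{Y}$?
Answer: $-63828$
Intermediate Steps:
$W{\left(z,d \right)} = 5$ ($W{\left(z,d \right)} = 5 + 0 = 5$)
$I{\left(Y,E \right)} = - \frac{30}{Y}$
$S{\left(A,h \right)} = -9$ ($S{\left(A,h \right)} = -3 - \frac{30}{5} = -3 - 6 = -9$)
$X{\left(K,D \right)} = -9$
$7092 X{\left(4,0 \right)} = 7092 \left(-9\right) = -63828$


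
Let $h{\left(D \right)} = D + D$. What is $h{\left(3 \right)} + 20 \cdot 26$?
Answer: $526$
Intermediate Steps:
$h{\left(D \right)} = 2 D$
$h{\left(3 \right)} + 20 \cdot 26 = 2 \cdot 3 + 20 \cdot 26 = 6 + 520 = 526$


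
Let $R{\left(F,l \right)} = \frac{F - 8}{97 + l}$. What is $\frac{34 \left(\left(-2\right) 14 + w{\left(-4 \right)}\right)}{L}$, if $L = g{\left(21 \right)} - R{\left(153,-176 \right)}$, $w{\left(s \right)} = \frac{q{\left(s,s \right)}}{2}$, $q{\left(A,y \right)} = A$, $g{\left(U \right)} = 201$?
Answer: $- \frac{20145}{4006} \approx -5.0287$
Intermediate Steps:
$R{\left(F,l \right)} = \frac{-8 + F}{97 + l}$
$w{\left(s \right)} = \frac{s}{2}$
$L = \frac{16024}{79}$ ($L = 201 - \frac{-8 + 153}{97 - 176} = 201 - \frac{1}{-79} \cdot 145 = 201 - \left(- \frac{1}{79}\right) 145 = 201 - - \frac{145}{79} = 201 + \frac{145}{79} = \frac{16024}{79} \approx 202.84$)
$\frac{34 \left(\left(-2\right) 14 + w{\left(-4 \right)}\right)}{L} = \frac{34 \left(\left(-2\right) 14 + \frac{1}{2} \left(-4\right)\right)}{\frac{16024}{79}} = 34 \left(-28 - 2\right) \frac{79}{16024} = 34 \left(-30\right) \frac{79}{16024} = \left(-1020\right) \frac{79}{16024} = - \frac{20145}{4006}$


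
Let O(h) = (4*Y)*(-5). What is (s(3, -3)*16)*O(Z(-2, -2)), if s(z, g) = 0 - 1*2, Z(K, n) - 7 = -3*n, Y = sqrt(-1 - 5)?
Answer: 640*I*sqrt(6) ≈ 1567.7*I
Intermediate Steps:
Y = I*sqrt(6) (Y = sqrt(-6) = I*sqrt(6) ≈ 2.4495*I)
Z(K, n) = 7 - 3*n
O(h) = -20*I*sqrt(6) (O(h) = (4*(I*sqrt(6)))*(-5) = (4*I*sqrt(6))*(-5) = -20*I*sqrt(6))
s(z, g) = -2 (s(z, g) = 0 - 2 = -2)
(s(3, -3)*16)*O(Z(-2, -2)) = (-2*16)*(-20*I*sqrt(6)) = -(-640)*I*sqrt(6) = 640*I*sqrt(6)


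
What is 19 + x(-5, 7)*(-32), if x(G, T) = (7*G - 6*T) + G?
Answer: 2643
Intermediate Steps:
x(G, T) = -6*T + 8*G (x(G, T) = (-6*T + 7*G) + G = -6*T + 8*G)
19 + x(-5, 7)*(-32) = 19 + (-6*7 + 8*(-5))*(-32) = 19 + (-42 - 40)*(-32) = 19 - 82*(-32) = 19 + 2624 = 2643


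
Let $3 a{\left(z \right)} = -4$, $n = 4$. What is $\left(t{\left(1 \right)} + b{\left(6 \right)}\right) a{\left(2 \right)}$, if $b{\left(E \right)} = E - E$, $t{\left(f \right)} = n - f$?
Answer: $-4$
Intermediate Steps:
$a{\left(z \right)} = - \frac{4}{3}$ ($a{\left(z \right)} = \frac{1}{3} \left(-4\right) = - \frac{4}{3}$)
$t{\left(f \right)} = 4 - f$
$b{\left(E \right)} = 0$
$\left(t{\left(1 \right)} + b{\left(6 \right)}\right) a{\left(2 \right)} = \left(\left(4 - 1\right) + 0\right) \left(- \frac{4}{3}\right) = \left(3 + 0\right) \left(- \frac{4}{3}\right) = 3 \left(- \frac{4}{3}\right) = -4$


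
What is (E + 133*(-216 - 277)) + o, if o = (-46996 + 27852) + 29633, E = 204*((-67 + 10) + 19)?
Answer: -62832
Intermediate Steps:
E = -7752 (E = 204*(-57 + 19) = 204*(-38) = -7752)
o = 10489 (o = -19144 + 29633 = 10489)
(E + 133*(-216 - 277)) + o = (-7752 + 133*(-216 - 277)) + 10489 = (-7752 + 133*(-493)) + 10489 = (-7752 - 65569) + 10489 = -73321 + 10489 = -62832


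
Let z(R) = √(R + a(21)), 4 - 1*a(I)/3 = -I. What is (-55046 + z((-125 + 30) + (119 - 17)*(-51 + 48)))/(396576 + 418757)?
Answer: -55046/815333 + I*√326/815333 ≈ -0.067513 + 2.2145e-5*I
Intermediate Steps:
a(I) = 12 + 3*I (a(I) = 12 - (-3)*I = 12 + 3*I)
z(R) = √(75 + R) (z(R) = √(R + (12 + 3*21)) = √(R + (12 + 63)) = √(R + 75) = √(75 + R))
(-55046 + z((-125 + 30) + (119 - 17)*(-51 + 48)))/(396576 + 418757) = (-55046 + √(75 + ((-125 + 30) + (119 - 17)*(-51 + 48))))/(396576 + 418757) = (-55046 + √(75 + (-95 + 102*(-3))))/815333 = (-55046 + √(75 + (-95 - 306)))*(1/815333) = (-55046 + √(75 - 401))*(1/815333) = (-55046 + √(-326))*(1/815333) = (-55046 + I*√326)*(1/815333) = -55046/815333 + I*√326/815333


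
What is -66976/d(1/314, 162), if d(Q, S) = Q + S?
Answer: -231104/559 ≈ -413.42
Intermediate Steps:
-66976/d(1/314, 162) = -66976/(1/314 + 162) = -66976/50869/314 = -66976*314/50869 = -231104/559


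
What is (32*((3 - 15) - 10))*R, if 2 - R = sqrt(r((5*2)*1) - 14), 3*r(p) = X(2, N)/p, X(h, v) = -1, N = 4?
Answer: -1408 + 352*I*sqrt(12630)/15 ≈ -1408.0 + 2637.3*I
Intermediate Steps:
r(p) = -1/(3*p) (r(p) = (-1/p)/3 = -1/(3*p))
R = 2 - I*sqrt(12630)/30 (R = 2 - sqrt(-1/(3*((5*2)*1)) - 14) = 2 - sqrt(-1/(3*(10*1)) - 14) = 2 - sqrt(-1/3/10 - 14) = 2 - sqrt(-1/3*1/10 - 14) = 2 - sqrt(-1/30 - 14) = 2 - sqrt(-421/30) = 2 - I*sqrt(12630)/30 ≈ 2.0 - 3.7461*I)
(32*((3 - 15) - 10))*R = (32*((3 - 15) - 10))*(2 - I*sqrt(12630)/30) = (32*(-12 - 10))*(2 - I*sqrt(12630)/30) = (32*(-22))*(2 - I*sqrt(12630)/30) = -704*(2 - I*sqrt(12630)/30) = -1408 + 352*I*sqrt(12630)/15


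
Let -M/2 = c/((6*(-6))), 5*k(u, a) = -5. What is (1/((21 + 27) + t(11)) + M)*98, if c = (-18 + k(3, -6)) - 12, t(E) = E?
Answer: -88739/531 ≈ -167.12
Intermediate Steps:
k(u, a) = -1 (k(u, a) = (⅕)*(-5) = -1)
c = -31 (c = (-18 - 1) - 12 = -19 - 12 = -31)
M = -31/18 (M = -(-62)/(6*(-6)) = -(-62)/(-36) = -(-62)*(-1)/36 = -2*31/36 = -31/18 ≈ -1.7222)
(1/((21 + 27) + t(11)) + M)*98 = (1/((21 + 27) + 11) - 31/18)*98 = (1/(48 + 11) - 31/18)*98 = (1/59 - 31/18)*98 = -1811/1062*98 = -88739/531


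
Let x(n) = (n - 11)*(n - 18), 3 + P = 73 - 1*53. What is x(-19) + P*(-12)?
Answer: 906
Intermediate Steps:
P = 17 (P = -3 + (73 - 1*53) = -3 + (73 - 53) = -3 + 20 = 17)
x(n) = (-18 + n)*(-11 + n) (x(n) = (-11 + n)*(-18 + n) = (-18 + n)*(-11 + n))
x(-19) + P*(-12) = (198 + (-19)² - 29*(-19)) + 17*(-12) = (198 + 361 + 551) - 204 = 1110 - 204 = 906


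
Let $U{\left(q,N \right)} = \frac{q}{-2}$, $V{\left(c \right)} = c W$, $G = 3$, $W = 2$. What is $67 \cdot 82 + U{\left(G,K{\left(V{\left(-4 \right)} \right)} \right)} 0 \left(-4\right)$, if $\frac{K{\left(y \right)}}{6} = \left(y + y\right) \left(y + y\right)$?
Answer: $5494$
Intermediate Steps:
$V{\left(c \right)} = 2 c$ ($V{\left(c \right)} = c 2 = 2 c$)
$K{\left(y \right)} = 24 y^{2}$ ($K{\left(y \right)} = 6 \left(y + y\right) \left(y + y\right) = 6 \cdot 2 y 2 y = 6 \cdot 4 y^{2} = 24 y^{2}$)
$U{\left(q,N \right)} = - \frac{q}{2}$ ($U{\left(q,N \right)} = q \left(- \frac{1}{2}\right) = - \frac{q}{2}$)
$67 \cdot 82 + U{\left(G,K{\left(V{\left(-4 \right)} \right)} \right)} 0 \left(-4\right) = 67 \cdot 82 + \left(- \frac{1}{2}\right) 3 \cdot 0 \left(-4\right) = 5494 - 0 = 5494 + 0 = 5494$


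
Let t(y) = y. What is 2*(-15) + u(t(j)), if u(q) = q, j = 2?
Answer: -28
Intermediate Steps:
2*(-15) + u(t(j)) = 2*(-15) + 2 = -30 + 2 = -28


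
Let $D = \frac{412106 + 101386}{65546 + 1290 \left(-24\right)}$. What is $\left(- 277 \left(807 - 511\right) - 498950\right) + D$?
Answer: $- \frac{10045973260}{17293} \approx -5.8093 \cdot 10^{5}$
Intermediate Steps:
$D = \frac{256746}{17293}$ ($D = \frac{513492}{65546 - 30960} = \frac{513492}{34586} = 513492 \cdot \frac{1}{34586} = \frac{256746}{17293} \approx 14.847$)
$\left(- 277 \left(807 - 511\right) - 498950\right) + D = \left(- 277 \left(807 - 511\right) - 498950\right) + \frac{256746}{17293} = \left(\left(-277\right) 296 - 498950\right) + \frac{256746}{17293} = \left(-81992 - 498950\right) + \frac{256746}{17293} = -580942 + \frac{256746}{17293} = - \frac{10045973260}{17293}$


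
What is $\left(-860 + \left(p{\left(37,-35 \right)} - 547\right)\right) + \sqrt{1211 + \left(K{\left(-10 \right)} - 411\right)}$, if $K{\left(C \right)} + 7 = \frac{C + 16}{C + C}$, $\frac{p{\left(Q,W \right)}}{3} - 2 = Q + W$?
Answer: $-1395 + \frac{\sqrt{79270}}{10} \approx -1366.8$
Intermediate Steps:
$p{\left(Q,W \right)} = 6 + 3 Q + 3 W$ ($p{\left(Q,W \right)} = 6 + 3 \left(Q + W\right) = 6 + \left(3 Q + 3 W\right) = 6 + 3 Q + 3 W$)
$K{\left(C \right)} = -7 + \frac{16 + C}{2 C}$ ($K{\left(C \right)} = -7 + \frac{C + 16}{C + C} = -7 + \frac{16 + C}{2 C}$)
$\left(-860 + \left(p{\left(37,-35 \right)} - 547\right)\right) + \sqrt{1211 + \left(K{\left(-10 \right)} - 411\right)} = \left(-860 + \left(\left(6 + 3 \cdot 37 + 3 \left(-35\right)\right) - 547\right)\right) + \sqrt{1211 - \left(\frac{835}{2} + \frac{4}{5}\right)} = \left(-860 + \left(\left(6 + 111 - 105\right) - 547\right)\right) + \sqrt{1211 + \left(\left(- \frac{13}{2} + 8 \left(- \frac{1}{10}\right)\right) - 411\right)} = \left(-860 + \left(12 - 547\right)\right) + \sqrt{1211 - \frac{4183}{10}} = \left(-860 - 535\right) + \sqrt{1211 - \frac{4183}{10}} = -1395 + \sqrt{1211 - \frac{4183}{10}} = -1395 + \sqrt{\frac{7927}{10}} = -1395 + \frac{\sqrt{79270}}{10}$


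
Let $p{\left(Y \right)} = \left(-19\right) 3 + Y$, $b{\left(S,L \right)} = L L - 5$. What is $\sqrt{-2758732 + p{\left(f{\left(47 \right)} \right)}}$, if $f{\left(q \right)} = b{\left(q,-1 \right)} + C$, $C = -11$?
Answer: $2 i \sqrt{689701} \approx 1661.0 i$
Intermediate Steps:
$b{\left(S,L \right)} = -5 + L^{2}$ ($b{\left(S,L \right)} = L^{2} - 5 = -5 + L^{2}$)
$f{\left(q \right)} = -15$ ($f{\left(q \right)} = \left(-5 + \left(-1\right)^{2}\right) - 11 = \left(-5 + 1\right) - 11 = -4 - 11 = -15$)
$p{\left(Y \right)} = -57 + Y$
$\sqrt{-2758732 + p{\left(f{\left(47 \right)} \right)}} = \sqrt{-2758732 - 72} = \sqrt{-2758804} = 2 i \sqrt{689701}$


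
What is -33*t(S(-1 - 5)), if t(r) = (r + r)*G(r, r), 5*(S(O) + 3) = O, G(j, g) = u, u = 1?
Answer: 1386/5 ≈ 277.20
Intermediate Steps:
G(j, g) = 1
S(O) = -3 + O/5
t(r) = 2*r (t(r) = (r + r)*1 = (2*r)*1 = 2*r)
-33*t(S(-1 - 5)) = -66*(-3 + (-1 - 5)/5) = -66*(-3 + (⅕)*(-6)) = -66*(-3 - 6/5) = -66*(-21)/5 = -33*(-42/5) = 1386/5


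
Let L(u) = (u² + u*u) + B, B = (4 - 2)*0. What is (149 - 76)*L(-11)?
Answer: 17666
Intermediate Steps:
B = 0 (B = 2*0 = 0)
L(u) = 2*u² (L(u) = (u² + u*u) + 0 = (u² + u²) + 0 = 2*u² + 0 = 2*u²)
(149 - 76)*L(-11) = (149 - 76)*(2*(-11)²) = 73*(2*121) = 73*242 = 17666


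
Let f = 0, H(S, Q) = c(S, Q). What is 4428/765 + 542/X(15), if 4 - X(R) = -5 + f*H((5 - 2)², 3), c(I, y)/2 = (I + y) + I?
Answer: 50498/765 ≈ 66.010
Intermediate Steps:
c(I, y) = 2*y + 4*I (c(I, y) = 2*((I + y) + I) = 2*(y + 2*I) = 2*y + 4*I)
H(S, Q) = 2*Q + 4*S
X(R) = 9 (X(R) = 4 - (-5 + 0*(2*3 + 4*(5 - 2)²)) = 4 - (-5 + 0*(6 + 4*3²)) = 4 - (-5 + 0*(6 + 4*9)) = 4 - (-5 + 0*(6 + 36)) = 4 - (-5 + 0*42) = 4 - (-5 + 0) = 4 - 1*(-5) = 4 + 5 = 9)
4428/765 + 542/X(15) = 4428/765 + 542/9 = 4428*(1/765) + 542*(⅑) = 492/85 + 542/9 = 50498/765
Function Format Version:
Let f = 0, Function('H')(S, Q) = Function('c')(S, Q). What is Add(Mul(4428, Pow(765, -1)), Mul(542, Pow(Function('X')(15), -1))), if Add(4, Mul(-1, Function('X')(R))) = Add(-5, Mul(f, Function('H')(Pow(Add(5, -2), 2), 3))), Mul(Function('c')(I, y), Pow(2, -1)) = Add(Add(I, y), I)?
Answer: Rational(50498, 765) ≈ 66.010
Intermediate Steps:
Function('c')(I, y) = Add(Mul(2, y), Mul(4, I)) (Function('c')(I, y) = Mul(2, Add(Add(I, y), I)) = Mul(2, Add(y, Mul(2, I))) = Add(Mul(2, y), Mul(4, I)))
Function('H')(S, Q) = Add(Mul(2, Q), Mul(4, S))
Function('X')(R) = 9 (Function('X')(R) = Add(4, Mul(-1, Add(-5, Mul(0, Add(Mul(2, 3), Mul(4, Pow(Add(5, -2), 2))))))) = Add(4, Mul(-1, Add(-5, Mul(0, Add(6, Mul(4, Pow(3, 2))))))) = Add(4, Mul(-1, Add(-5, Mul(0, Add(6, Mul(4, 9)))))) = Add(4, Mul(-1, Add(-5, Mul(0, Add(6, 36))))) = Add(4, Mul(-1, Add(-5, Mul(0, 42)))) = Add(4, Mul(-1, Add(-5, 0))) = Add(4, Mul(-1, -5)) = Add(4, 5) = 9)
Add(Mul(4428, Pow(765, -1)), Mul(542, Pow(Function('X')(15), -1))) = Add(Mul(4428, Pow(765, -1)), Mul(542, Pow(9, -1))) = Add(Mul(4428, Rational(1, 765)), Mul(542, Rational(1, 9))) = Add(Rational(492, 85), Rational(542, 9)) = Rational(50498, 765)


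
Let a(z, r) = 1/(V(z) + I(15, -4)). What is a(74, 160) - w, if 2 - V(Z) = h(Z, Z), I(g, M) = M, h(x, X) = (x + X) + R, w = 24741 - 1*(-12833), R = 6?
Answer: -5861545/156 ≈ -37574.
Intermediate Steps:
w = 37574 (w = 24741 + 12833 = 37574)
h(x, X) = 6 + X + x (h(x, X) = (x + X) + 6 = (X + x) + 6 = 6 + X + x)
V(Z) = -4 - 2*Z (V(Z) = 2 - (6 + Z + Z) = 2 - (6 + 2*Z) = 2 + (-6 - 2*Z) = -4 - 2*Z)
a(z, r) = 1/(-8 - 2*z) (a(z, r) = 1/((-4 - 2*z) - 4) = 1/(-8 - 2*z))
a(74, 160) - w = -1/(8 + 2*74) - 1*37574 = -1/(8 + 148) - 37574 = -1/156 - 37574 = -5861545/156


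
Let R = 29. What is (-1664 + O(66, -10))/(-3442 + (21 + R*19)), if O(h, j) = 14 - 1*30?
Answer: 24/41 ≈ 0.58537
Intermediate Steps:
O(h, j) = -16 (O(h, j) = 14 - 30 = -16)
(-1664 + O(66, -10))/(-3442 + (21 + R*19)) = (-1664 - 16)/(-3442 + (21 + 29*19)) = -1680/(-3442 + (21 + 551)) = -1680/(-3442 + 572) = -1680/(-2870) = -1680*(-1/2870) = 24/41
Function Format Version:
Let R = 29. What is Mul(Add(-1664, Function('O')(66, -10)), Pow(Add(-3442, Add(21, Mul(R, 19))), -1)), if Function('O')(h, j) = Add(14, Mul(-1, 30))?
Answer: Rational(24, 41) ≈ 0.58537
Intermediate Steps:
Function('O')(h, j) = -16 (Function('O')(h, j) = Add(14, -30) = -16)
Mul(Add(-1664, Function('O')(66, -10)), Pow(Add(-3442, Add(21, Mul(R, 19))), -1)) = Mul(Add(-1664, -16), Pow(Add(-3442, Add(21, Mul(29, 19))), -1)) = Mul(-1680, Pow(Add(-3442, Add(21, 551)), -1)) = Mul(-1680, Pow(Add(-3442, 572), -1)) = Mul(-1680, Pow(-2870, -1)) = Mul(-1680, Rational(-1, 2870)) = Rational(24, 41)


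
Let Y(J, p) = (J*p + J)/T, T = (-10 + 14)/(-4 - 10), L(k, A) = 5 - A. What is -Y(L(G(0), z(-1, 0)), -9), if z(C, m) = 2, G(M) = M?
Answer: -84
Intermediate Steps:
T = -2/7 (T = 4/(-14) = 4*(-1/14) = -2/7 ≈ -0.28571)
Y(J, p) = -7*J/2 - 7*J*p/2 (Y(J, p) = (J*p + J)/(-2/7) = (J + J*p)*(-7/2) = -7*J/2 - 7*J*p/2)
-Y(L(G(0), z(-1, 0)), -9) = -(-7)*(5 - 1*2)*(1 - 9)/2 = -(-7)*(5 - 2)*(-8)/2 = -(-7)*3*(-8)/2 = -1*84 = -84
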